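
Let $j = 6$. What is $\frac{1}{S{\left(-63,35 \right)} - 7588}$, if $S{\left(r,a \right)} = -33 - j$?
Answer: $- \frac{1}{7627} \approx -0.00013111$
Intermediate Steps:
$S{\left(r,a \right)} = -39$ ($S{\left(r,a \right)} = -33 - 6 = -39$)
$\frac{1}{S{\left(-63,35 \right)} - 7588} = \frac{1}{-39 - 7588} = \frac{1}{-7627} = - \frac{1}{7627}$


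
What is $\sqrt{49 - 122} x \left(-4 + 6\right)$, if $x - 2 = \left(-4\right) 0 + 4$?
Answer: $12 i \sqrt{73} \approx 102.53 i$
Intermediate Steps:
$x = 6$ ($x = 2 + \left(\left(-4\right) 0 + 4\right) = 2 + \left(0 + 4\right) = 2 + 4 = 6$)
$\sqrt{49 - 122} x \left(-4 + 6\right) = \sqrt{49 - 122} \cdot 6 \left(-4 + 6\right) = \sqrt{-73} \cdot 6 \cdot 2 = i \sqrt{73} \cdot 12 = 12 i \sqrt{73}$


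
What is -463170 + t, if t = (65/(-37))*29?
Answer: -17139175/37 ≈ -4.6322e+5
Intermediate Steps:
t = -1885/37 (t = -1/37*65*29 = -65/37*29 = -1885/37 ≈ -50.946)
-463170 + t = -463170 - 1885/37 = -17139175/37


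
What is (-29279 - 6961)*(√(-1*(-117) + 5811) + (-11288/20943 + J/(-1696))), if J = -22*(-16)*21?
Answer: 65668051760/369993 - 72480*√1482 ≈ -2.6128e+6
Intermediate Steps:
J = 7392 (J = 352*21 = 7392)
(-29279 - 6961)*(√(-1*(-117) + 5811) + (-11288/20943 + J/(-1696))) = (-29279 - 6961)*(√(-1*(-117) + 5811) + (-11288/20943 + 7392/(-1696))) = -36240*(√(117 + 5811) + (-11288*1/20943 + 7392*(-1/1696))) = -36240*(√5928 + (-11288/20943 - 231/53)) = -36240*(2*√1482 - 5436097/1109979) = -36240*(-5436097/1109979 + 2*√1482) = 65668051760/369993 - 72480*√1482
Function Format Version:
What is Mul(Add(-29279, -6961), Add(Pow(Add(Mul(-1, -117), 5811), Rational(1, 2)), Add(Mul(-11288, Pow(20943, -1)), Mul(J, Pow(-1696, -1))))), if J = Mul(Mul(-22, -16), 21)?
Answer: Add(Rational(65668051760, 369993), Mul(-72480, Pow(1482, Rational(1, 2)))) ≈ -2.6128e+6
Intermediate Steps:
J = 7392 (J = Mul(352, 21) = 7392)
Mul(Add(-29279, -6961), Add(Pow(Add(Mul(-1, -117), 5811), Rational(1, 2)), Add(Mul(-11288, Pow(20943, -1)), Mul(J, Pow(-1696, -1))))) = Mul(Add(-29279, -6961), Add(Pow(Add(Mul(-1, -117), 5811), Rational(1, 2)), Add(Mul(-11288, Pow(20943, -1)), Mul(7392, Pow(-1696, -1))))) = Mul(-36240, Add(Pow(Add(117, 5811), Rational(1, 2)), Add(Mul(-11288, Rational(1, 20943)), Mul(7392, Rational(-1, 1696))))) = Mul(-36240, Add(Pow(5928, Rational(1, 2)), Add(Rational(-11288, 20943), Rational(-231, 53)))) = Mul(-36240, Add(Mul(2, Pow(1482, Rational(1, 2))), Rational(-5436097, 1109979))) = Mul(-36240, Add(Rational(-5436097, 1109979), Mul(2, Pow(1482, Rational(1, 2))))) = Add(Rational(65668051760, 369993), Mul(-72480, Pow(1482, Rational(1, 2))))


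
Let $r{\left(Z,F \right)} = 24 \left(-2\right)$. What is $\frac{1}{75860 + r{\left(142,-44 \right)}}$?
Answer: $\frac{1}{75812} \approx 1.3191 \cdot 10^{-5}$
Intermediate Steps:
$r{\left(Z,F \right)} = -48$
$\frac{1}{75860 + r{\left(142,-44 \right)}} = \frac{1}{75860 - 48} = \frac{1}{75812}$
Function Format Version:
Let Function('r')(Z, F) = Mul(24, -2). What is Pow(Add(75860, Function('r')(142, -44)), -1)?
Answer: Rational(1, 75812) ≈ 1.3191e-5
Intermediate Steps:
Function('r')(Z, F) = -48
Pow(Add(75860, Function('r')(142, -44)), -1) = Pow(Add(75860, -48), -1) = Pow(75812, -1) = Rational(1, 75812)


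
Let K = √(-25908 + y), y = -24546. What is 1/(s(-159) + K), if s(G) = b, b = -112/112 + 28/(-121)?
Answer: -18029/738719215 - 43923*I*√5606/738719215 ≈ -2.4406e-5 - 0.0044518*I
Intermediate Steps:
K = 3*I*√5606 (K = √(-25908 - 24546) = √(-50454) = 3*I*√5606 ≈ 224.62*I)
b = -149/121 (b = -112*1/112 + 28*(-1/121) = -1 - 28/121 = -149/121 ≈ -1.2314)
s(G) = -149/121
1/(s(-159) + K) = 1/(-149/121 + 3*I*√5606)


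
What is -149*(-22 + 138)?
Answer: -17284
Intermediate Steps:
-149*(-22 + 138) = -149*116 = -17284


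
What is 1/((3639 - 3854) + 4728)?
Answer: 1/4513 ≈ 0.00022158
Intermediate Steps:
1/((3639 - 3854) + 4728) = 1/(-215 + 4728) = 1/4513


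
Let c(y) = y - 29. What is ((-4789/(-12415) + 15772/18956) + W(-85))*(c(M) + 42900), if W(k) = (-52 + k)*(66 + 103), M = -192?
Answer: -638837944948441/646535 ≈ -9.8809e+8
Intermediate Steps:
c(y) = -29 + y
W(k) = -8788 + 169*k (W(k) = (-52 + k)*169 = -8788 + 169*k)
((-4789/(-12415) + 15772/18956) + W(-85))*(c(M) + 42900) = ((-4789/(-12415) + 15772/18956) + (-8788 + 169*(-85)))*((-29 - 192) + 42900) = ((-4789*(-1/12415) + 15772*(1/18956)) + (-8788 - 14365))*(-221 + 42900) = ((4789/12415 + 3943/4739) - 23153)*42679 = (71647416/58834685 - 23153)*42679 = -1362127814389/58834685*42679 = -638837944948441/646535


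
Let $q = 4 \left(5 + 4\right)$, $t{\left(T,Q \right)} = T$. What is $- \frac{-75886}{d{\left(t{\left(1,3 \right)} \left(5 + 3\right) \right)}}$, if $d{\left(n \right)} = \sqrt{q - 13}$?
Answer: $\frac{75886 \sqrt{23}}{23} \approx 15823.0$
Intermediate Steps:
$q = 36$ ($q = 4 \cdot 9 = 36$)
$d{\left(n \right)} = \sqrt{23}$ ($d{\left(n \right)} = \sqrt{36 - 13} = \sqrt{23}$)
$- \frac{-75886}{d{\left(t{\left(1,3 \right)} \left(5 + 3\right) \right)}} = - \frac{-75886}{\sqrt{23}} = - \left(-75886\right) \frac{\sqrt{23}}{23} = - \frac{\left(-75886\right) \sqrt{23}}{23} = \frac{75886 \sqrt{23}}{23}$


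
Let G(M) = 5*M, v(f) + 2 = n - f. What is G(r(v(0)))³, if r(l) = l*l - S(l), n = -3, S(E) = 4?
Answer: 1157625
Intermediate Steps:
v(f) = -5 - f (v(f) = -2 + (-3 - f) = -5 - f)
r(l) = -4 + l² (r(l) = l*l - 1*4 = l² - 4 = -4 + l²)
G(r(v(0)))³ = (5*(-4 + (-5 - 1*0)²))³ = (5*(-4 + (-5 + 0)²))³ = (5*(-4 + (-5)²))³ = (5*(-4 + 25))³ = (5*21)³ = 105³ = 1157625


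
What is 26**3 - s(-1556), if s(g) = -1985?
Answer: 19561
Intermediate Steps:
26**3 - s(-1556) = 26**3 - 1*(-1985) = 17576 + 1985 = 19561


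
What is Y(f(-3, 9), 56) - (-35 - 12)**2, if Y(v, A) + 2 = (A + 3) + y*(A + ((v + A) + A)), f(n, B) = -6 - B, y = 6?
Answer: -1234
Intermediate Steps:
Y(v, A) = 1 + 6*v + 19*A (Y(v, A) = -2 + ((A + 3) + 6*(A + ((v + A) + A))) = -2 + ((3 + A) + 6*(A + ((A + v) + A))) = -2 + ((3 + A) + 6*(A + (v + 2*A))) = -2 + ((3 + A) + 6*(v + 3*A)) = -2 + ((3 + A) + (6*v + 18*A)) = -2 + (3 + 6*v + 19*A) = 1 + 6*v + 19*A)
Y(f(-3, 9), 56) - (-35 - 12)**2 = (1 + 6*(-6 - 1*9) + 19*56) - (-35 - 12)**2 = (1 + 6*(-6 - 9) + 1064) - 1*(-47)**2 = (1 + 6*(-15) + 1064) - 1*2209 = (1 - 90 + 1064) - 2209 = 975 - 2209 = -1234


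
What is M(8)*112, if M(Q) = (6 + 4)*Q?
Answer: 8960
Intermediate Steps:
M(Q) = 10*Q
M(8)*112 = (10*8)*112 = 80*112 = 8960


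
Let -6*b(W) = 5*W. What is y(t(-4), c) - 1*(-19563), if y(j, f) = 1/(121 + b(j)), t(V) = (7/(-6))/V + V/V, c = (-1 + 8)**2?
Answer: 337833591/17269 ≈ 19563.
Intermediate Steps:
c = 49 (c = 7**2 = 49)
b(W) = -5*W/6
t(V) = 1 - 7/(6*V) (t(V) = (7*(-1/6))/V + 1 = -7/(6*V) + 1 = 1 - 7/(6*V))
y(j, f) = 1/(121 - 5*j/6)
y(t(-4), c) - 1*(-19563) = -6/(-726 + 5*((-7/6 - 4)/(-4))) - 1*(-19563) = -6/(-726 + 5*(-1/4*(-31/6))) + 19563 = -6/(-726 + 5*(31/24)) + 19563 = -6/(-726 + 155/24) + 19563 = -6/(-17269/24) + 19563 = -6*(-24/17269) + 19563 = 144/17269 + 19563 = 337833591/17269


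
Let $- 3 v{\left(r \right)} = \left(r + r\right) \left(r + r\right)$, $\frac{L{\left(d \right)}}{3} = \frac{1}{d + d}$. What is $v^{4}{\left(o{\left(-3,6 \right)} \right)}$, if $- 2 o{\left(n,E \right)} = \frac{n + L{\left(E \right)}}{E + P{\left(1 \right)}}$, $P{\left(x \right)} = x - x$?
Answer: $\frac{214358881}{8916100448256} \approx 2.4042 \cdot 10^{-5}$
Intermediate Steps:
$L{\left(d \right)} = \frac{3}{2 d}$ ($L{\left(d \right)} = \frac{3}{d + d} = \frac{3}{2 d}$)
$P{\left(x \right)} = 0$
$o{\left(n,E \right)} = - \frac{n + \frac{3}{2 E}}{2 E}$ ($o{\left(n,E \right)} = - \frac{\left(n + \frac{3}{2 E}\right) \frac{1}{E + 0}}{2} = - \frac{\left(n + \frac{3}{2 E}\right) \frac{1}{E}}{2} = - \frac{\frac{1}{E} \left(n + \frac{3}{2 E}\right)}{2} = - \frac{n + \frac{3}{2 E}}{2 E}$)
$v{\left(r \right)} = - \frac{4 r^{2}}{3}$ ($v{\left(r \right)} = - \frac{\left(r + r\right) \left(r + r\right)}{3} = - \frac{2 r 2 r}{3} = - \frac{4 r^{2}}{3}$)
$v^{4}{\left(o{\left(-3,6 \right)} \right)} = \left(- \frac{4 \left(\frac{-3 - 12 \left(-3\right)}{4 \cdot 36}\right)^{2}}{3}\right)^{4} = \left(- \frac{4 \left(\frac{1}{4} \cdot \frac{1}{36} \left(-3 + 36\right)\right)^{2}}{3}\right)^{4} = \left(- \frac{4 \left(\frac{1}{4} \cdot \frac{1}{36} \cdot 33\right)^{2}}{3}\right)^{4} = \left(- \frac{4 \left(\frac{11}{48}\right)^{2}}{3}\right)^{4} = \left(\left(- \frac{4}{3}\right) \frac{121}{2304}\right)^{4} = \left(- \frac{121}{1728}\right)^{4} = \frac{214358881}{8916100448256}$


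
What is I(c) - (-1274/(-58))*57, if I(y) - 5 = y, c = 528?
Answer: -20852/29 ≈ -719.03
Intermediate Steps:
I(y) = 5 + y
I(c) - (-1274/(-58))*57 = (5 + 528) - (-1274/(-58))*57 = 533 - (-1274*(-1)/58)*57 = 533 - (-26*(-49/58))*57 = 533 - 637*57/29 = 533 - 1*36309/29 = 533 - 36309/29 = -20852/29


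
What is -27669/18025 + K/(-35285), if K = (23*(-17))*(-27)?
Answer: -233318118/127202425 ≈ -1.8342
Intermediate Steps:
K = 10557 (K = -391*(-27) = 10557)
-27669/18025 + K/(-35285) = -27669/18025 + 10557/(-35285) = -27669*1/18025 + 10557*(-1/35285) = -27669/18025 - 10557/35285 = -233318118/127202425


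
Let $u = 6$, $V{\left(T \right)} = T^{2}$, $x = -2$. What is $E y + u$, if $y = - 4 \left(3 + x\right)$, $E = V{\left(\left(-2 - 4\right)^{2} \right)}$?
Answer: $-5178$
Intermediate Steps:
$E = 1296$ ($E = \left(\left(-2 - 4\right)^{2}\right)^{2} = \left(\left(-6\right)^{2}\right)^{2} = 36^{2} = 1296$)
$y = -4$ ($y = - 4 \left(3 - 2\right) = \left(-4\right) 1 = -4$)
$E y + u = 1296 \left(-4\right) + 6 = -5184 + 6 = -5178$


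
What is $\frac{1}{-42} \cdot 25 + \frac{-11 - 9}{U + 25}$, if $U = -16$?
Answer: $- \frac{355}{126} \approx -2.8175$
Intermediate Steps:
$\frac{1}{-42} \cdot 25 + \frac{-11 - 9}{U + 25} = \frac{1}{-42} \cdot 25 + \frac{-11 - 9}{-16 + 25} = \left(- \frac{1}{42}\right) 25 - \frac{20}{9} = - \frac{25}{42} - \frac{20}{9} = - \frac{355}{126}$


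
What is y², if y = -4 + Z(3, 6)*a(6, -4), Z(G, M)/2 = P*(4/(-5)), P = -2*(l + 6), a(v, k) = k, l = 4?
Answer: 17424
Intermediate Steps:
P = -20 (P = -2*(4 + 6) = -2*10 = -20)
Z(G, M) = 32 (Z(G, M) = 2*(-80/(-5)) = 2*(-80*(-1)/5) = 2*(-20*(-⅘)) = 2*16 = 32)
y = -132 (y = -4 + 32*(-4) = -4 - 128 = -132)
y² = (-132)² = 17424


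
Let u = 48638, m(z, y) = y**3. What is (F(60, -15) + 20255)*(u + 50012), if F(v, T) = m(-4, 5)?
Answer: 2010487000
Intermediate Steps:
F(v, T) = 125 (F(v, T) = 5**3 = 125)
(F(60, -15) + 20255)*(u + 50012) = (125 + 20255)*(48638 + 50012) = 20380*98650 = 2010487000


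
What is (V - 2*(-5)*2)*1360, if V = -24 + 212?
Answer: 282880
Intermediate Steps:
V = 188
(V - 2*(-5)*2)*1360 = (188 - 2*(-5)*2)*1360 = (188 + 10*2)*1360 = (188 + 20)*1360 = 208*1360 = 282880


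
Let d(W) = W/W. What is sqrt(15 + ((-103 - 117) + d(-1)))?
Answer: 2*I*sqrt(51) ≈ 14.283*I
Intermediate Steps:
d(W) = 1
sqrt(15 + ((-103 - 117) + d(-1))) = sqrt(15 + ((-103 - 117) + 1)) = sqrt(15 + (-220 + 1)) = sqrt(15 - 219) = sqrt(-204) = 2*I*sqrt(51)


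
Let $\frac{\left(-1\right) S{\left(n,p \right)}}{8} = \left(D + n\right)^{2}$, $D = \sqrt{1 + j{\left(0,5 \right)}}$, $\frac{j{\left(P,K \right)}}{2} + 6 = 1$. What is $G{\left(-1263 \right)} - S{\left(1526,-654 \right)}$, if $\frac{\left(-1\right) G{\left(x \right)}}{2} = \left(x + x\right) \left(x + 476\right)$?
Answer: $14653412 + 73248 i \approx 1.4653 \cdot 10^{7} + 73248.0 i$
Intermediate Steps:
$j{\left(P,K \right)} = -10$ ($j{\left(P,K \right)} = -12 + 2 \cdot 1 = -12 + 2 = -10$)
$D = 3 i$ ($D = \sqrt{1 - 10} = \sqrt{-9} = 3 i \approx 3.0 i$)
$G{\left(x \right)} = - 4 x \left(476 + x\right)$ ($G{\left(x \right)} = - 2 \left(x + x\right) \left(x + 476\right) = - 2 \cdot 2 x \left(476 + x\right) = - 4 x \left(476 + x\right)$)
$S{\left(n,p \right)} = - 8 \left(n + 3 i\right)^{2}$ ($S{\left(n,p \right)} = - 8 \left(3 i + n\right)^{2} = - 8 \left(n + 3 i\right)^{2}$)
$G{\left(-1263 \right)} - S{\left(1526,-654 \right)} = \left(-4\right) \left(-1263\right) \left(476 - 1263\right) - - 8 \left(1526 + 3 i\right)^{2} = \left(-4\right) \left(-1263\right) \left(-787\right) + 8 \left(1526 + 3 i\right)^{2} = -3975924 + 8 \left(1526 + 3 i\right)^{2}$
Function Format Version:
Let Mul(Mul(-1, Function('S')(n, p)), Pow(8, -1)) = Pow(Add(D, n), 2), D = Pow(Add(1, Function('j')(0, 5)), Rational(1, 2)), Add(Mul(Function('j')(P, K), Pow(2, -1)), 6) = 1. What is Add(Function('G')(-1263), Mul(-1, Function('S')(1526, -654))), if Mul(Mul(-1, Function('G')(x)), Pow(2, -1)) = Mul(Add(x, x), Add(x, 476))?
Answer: Add(14653412, Mul(73248, I)) ≈ Add(1.4653e+7, Mul(73248., I))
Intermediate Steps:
Function('j')(P, K) = -10 (Function('j')(P, K) = Add(-12, Mul(2, 1)) = Add(-12, 2) = -10)
D = Mul(3, I) (D = Pow(Add(1, -10), Rational(1, 2)) = Pow(-9, Rational(1, 2)) = Mul(3, I) ≈ Mul(3.0000, I))
Function('G')(x) = Mul(-4, x, Add(476, x)) (Function('G')(x) = Mul(-2, Mul(Add(x, x), Add(x, 476))) = Mul(-2, Mul(Mul(2, x), Add(476, x))) = Mul(-2, Mul(2, x, Add(476, x))) = Mul(-4, x, Add(476, x)))
Function('S')(n, p) = Mul(-8, Pow(Add(n, Mul(3, I)), 2)) (Function('S')(n, p) = Mul(-8, Pow(Add(Mul(3, I), n), 2)) = Mul(-8, Pow(Add(n, Mul(3, I)), 2)))
Add(Function('G')(-1263), Mul(-1, Function('S')(1526, -654))) = Add(Mul(-4, -1263, Add(476, -1263)), Mul(-1, Mul(-8, Pow(Add(1526, Mul(3, I)), 2)))) = Add(Mul(-4, -1263, -787), Mul(8, Pow(Add(1526, Mul(3, I)), 2))) = Add(-3975924, Mul(8, Pow(Add(1526, Mul(3, I)), 2)))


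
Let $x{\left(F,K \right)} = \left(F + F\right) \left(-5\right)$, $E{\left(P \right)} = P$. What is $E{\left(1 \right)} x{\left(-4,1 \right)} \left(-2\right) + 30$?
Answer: $-50$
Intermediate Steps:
$x{\left(F,K \right)} = - 10 F$ ($x{\left(F,K \right)} = 2 F \left(-5\right) = - 10 F$)
$E{\left(1 \right)} x{\left(-4,1 \right)} \left(-2\right) + 30 = 1 \left(-10\right) \left(-4\right) \left(-2\right) + 30 = 1 \cdot 40 \left(-2\right) + 30 = 1 \left(-80\right) + 30 = -80 + 30 = -50$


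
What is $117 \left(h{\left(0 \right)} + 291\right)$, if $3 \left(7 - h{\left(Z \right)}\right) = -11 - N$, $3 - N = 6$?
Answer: $35178$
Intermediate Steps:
$N = -3$ ($N = 3 - 6 = -3$)
$h{\left(Z \right)} = \frac{29}{3}$ ($h{\left(Z \right)} = 7 - \frac{-11 - -3}{3} = 7 - \frac{-11 + 3}{3} = 7 - - \frac{8}{3} = 7 + \frac{8}{3} = \frac{29}{3}$)
$117 \left(h{\left(0 \right)} + 291\right) = 117 \left(\frac{29}{3} + 291\right) = 117 \cdot \frac{902}{3} = 35178$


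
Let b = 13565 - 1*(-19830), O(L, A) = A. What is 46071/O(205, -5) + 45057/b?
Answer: -307663152/33395 ≈ -9212.8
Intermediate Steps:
b = 33395 (b = 13565 + 19830 = 33395)
46071/O(205, -5) + 45057/b = 46071/(-5) + 45057/33395 = 46071*(-1/5) + 45057*(1/33395) = -46071/5 + 45057/33395 = -307663152/33395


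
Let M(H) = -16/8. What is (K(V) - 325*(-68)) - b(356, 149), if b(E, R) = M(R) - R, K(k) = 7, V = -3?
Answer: 22258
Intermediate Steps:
M(H) = -2 (M(H) = -16*⅛ = -2)
b(E, R) = -2 - R
(K(V) - 325*(-68)) - b(356, 149) = (7 - 325*(-68)) - (-2 - 1*149) = (7 + 22100) - (-2 - 149) = 22107 - 1*(-151) = 22107 + 151 = 22258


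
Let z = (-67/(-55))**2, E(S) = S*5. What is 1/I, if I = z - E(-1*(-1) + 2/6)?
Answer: -9075/47033 ≈ -0.19295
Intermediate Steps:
E(S) = 5*S
z = 4489/3025 (z = (-67*(-1/55))**2 = (67/55)**2 = 4489/3025 ≈ 1.4840)
I = -47033/9075 (I = 4489/3025 - 5*(-1*(-1) + 2/6) = 4489/3025 - 5*(1 + 2*(1/6)) = 4489/3025 - 5*(1 + 1/3) = 4489/3025 - 5*4/3 = 4489/3025 - 1*20/3 = 4489/3025 - 20/3 = -47033/9075 ≈ -5.1827)
1/I = 1/(-47033/9075) = -9075/47033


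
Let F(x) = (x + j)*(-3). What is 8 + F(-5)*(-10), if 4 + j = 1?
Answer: -232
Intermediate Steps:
j = -3 (j = -4 + 1 = -3)
F(x) = 9 - 3*x (F(x) = (x - 3)*(-3) = (-3 + x)*(-3) = 9 - 3*x)
8 + F(-5)*(-10) = 8 + (9 - 3*(-5))*(-10) = 8 + (9 + 15)*(-10) = 8 + 24*(-10) = 8 - 240 = -232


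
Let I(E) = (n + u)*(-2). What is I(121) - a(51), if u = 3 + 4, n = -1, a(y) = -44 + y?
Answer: -19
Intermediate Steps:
u = 7
I(E) = -12 (I(E) = (-1 + 7)*(-2) = 6*(-2) = -12)
I(121) - a(51) = -12 - (-44 + 51) = -12 - 1*7 = -12 - 7 = -19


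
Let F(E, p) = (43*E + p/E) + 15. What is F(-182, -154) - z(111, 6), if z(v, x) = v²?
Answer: -261705/13 ≈ -20131.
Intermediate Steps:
F(E, p) = 15 + 43*E + p/E (F(E, p) = (43*E + p/E) + 15 = 15 + 43*E + p/E)
F(-182, -154) - z(111, 6) = (15 + 43*(-182) - 154/(-182)) - 1*111² = (15 - 7826 - 154*(-1/182)) - 1*12321 = (15 - 7826 + 11/13) - 12321 = -101532/13 - 12321 = -261705/13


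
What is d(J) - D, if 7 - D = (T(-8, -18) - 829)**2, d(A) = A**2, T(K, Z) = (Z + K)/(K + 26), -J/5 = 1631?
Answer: 5442686134/81 ≈ 6.7194e+7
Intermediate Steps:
J = -8155 (J = -5*1631 = -8155)
T(K, Z) = (K + Z)/(26 + K)
D = -55860109/81 (D = 7 - ((-8 - 18)/(26 - 8) - 829)**2 = 7 - (-26/18 - 829)**2 = 7 - ((1/18)*(-26) - 829)**2 = 7 - (-13/9 - 829)**2 = 7 - (-7474/9)**2 = 7 - 1*55860676/81 = 7 - 55860676/81 = -55860109/81 ≈ -6.8963e+5)
d(J) - D = (-8155)**2 - 1*(-55860109/81) = 66504025 + 55860109/81 = 5442686134/81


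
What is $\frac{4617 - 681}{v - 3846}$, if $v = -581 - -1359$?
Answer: $- \frac{984}{767} \approx -1.2829$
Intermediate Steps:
$v = 778$ ($v = -581 + 1359 = 778$)
$\frac{4617 - 681}{v - 3846} = \frac{4617 - 681}{778 - 3846} = \frac{3936}{-3068} = 3936 \left(- \frac{1}{3068}\right) = - \frac{984}{767}$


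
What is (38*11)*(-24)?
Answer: -10032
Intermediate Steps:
(38*11)*(-24) = 418*(-24) = -10032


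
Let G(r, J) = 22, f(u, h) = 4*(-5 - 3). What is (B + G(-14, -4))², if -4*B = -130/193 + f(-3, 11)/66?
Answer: 80613405625/162256644 ≈ 496.83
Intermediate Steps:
f(u, h) = -32 (f(u, h) = 4*(-8) = -32)
B = 3689/12738 (B = -(-130/193 - 32/66)/4 = -(-130*1/193 - 32*1/66)/4 = -(-130/193 - 16/33)/4 = -¼*(-7378/6369) = 3689/12738 ≈ 0.28961)
(B + G(-14, -4))² = (3689/12738 + 22)² = (283925/12738)² = 80613405625/162256644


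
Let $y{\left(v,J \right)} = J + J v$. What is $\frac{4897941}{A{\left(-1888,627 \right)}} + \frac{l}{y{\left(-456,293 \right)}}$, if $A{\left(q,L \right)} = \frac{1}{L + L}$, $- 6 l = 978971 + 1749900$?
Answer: $\frac{4912938791947331}{799890} \approx 6.142 \cdot 10^{9}$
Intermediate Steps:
$l = - \frac{2728871}{6}$ ($l = - \frac{978971 + 1749900}{6} = \left(- \frac{1}{6}\right) 2728871 = - \frac{2728871}{6} \approx -4.5481 \cdot 10^{5}$)
$A{\left(q,L \right)} = \frac{1}{2 L}$
$\frac{4897941}{A{\left(-1888,627 \right)}} + \frac{l}{y{\left(-456,293 \right)}} = \frac{4897941}{\frac{1}{2} \cdot \frac{1}{627}} - \frac{2728871}{6 \cdot 293 \left(1 - 456\right)} = \frac{4897941}{\frac{1}{2} \cdot \frac{1}{627}} - \frac{2728871}{6 \cdot 293 \left(-455\right)} = 4897941 \frac{1}{\frac{1}{1254}} - \frac{2728871}{6 \left(-133315\right)} = 4897941 \cdot 1254 - - \frac{2728871}{799890} = 6142018014 + \frac{2728871}{799890} = \frac{4912938791947331}{799890}$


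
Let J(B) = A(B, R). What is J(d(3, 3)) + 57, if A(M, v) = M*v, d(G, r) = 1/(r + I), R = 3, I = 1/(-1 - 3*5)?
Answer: 2727/47 ≈ 58.021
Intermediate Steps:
I = -1/16 (I = 1/(-1 - 15) = 1/(-16) = -1/16 ≈ -0.062500)
d(G, r) = 1/(-1/16 + r) (d(G, r) = 1/(r - 1/16) = 1/(-1/16 + r))
J(B) = 3*B (J(B) = B*3 = 3*B)
J(d(3, 3)) + 57 = 3*(16/(-1 + 16*3)) + 57 = 3*(16/(-1 + 48)) + 57 = 3*(16/47) + 57 = 48/47 + 57 = 2727/47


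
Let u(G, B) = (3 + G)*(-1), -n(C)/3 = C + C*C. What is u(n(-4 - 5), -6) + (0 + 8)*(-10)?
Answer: 133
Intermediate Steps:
n(C) = -3*C - 3*C² (n(C) = -3*(C + C*C) = -3*(C + C²) = -3*C - 3*C²)
u(G, B) = -3 - G
u(n(-4 - 5), -6) + (0 + 8)*(-10) = (-3 - (-3)*(-4 - 5)*(1 + (-4 - 5))) + (0 + 8)*(-10) = (-3 - (-3)*(-9)*(1 - 9)) + 8*(-10) = (-3 - (-3)*(-9)*(-8)) - 80 = (-3 - 1*(-216)) - 80 = (-3 + 216) - 80 = 213 - 80 = 133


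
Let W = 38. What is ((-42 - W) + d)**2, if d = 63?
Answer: 289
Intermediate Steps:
((-42 - W) + d)**2 = ((-42 - 1*38) + 63)**2 = ((-42 - 38) + 63)**2 = (-80 + 63)**2 = (-17)**2 = 289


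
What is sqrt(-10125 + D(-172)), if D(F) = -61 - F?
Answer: I*sqrt(10014) ≈ 100.07*I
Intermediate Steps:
sqrt(-10125 + D(-172)) = sqrt(-10125 + (-61 - 1*(-172))) = sqrt(-10125 + (-61 + 172)) = sqrt(-10125 + 111) = sqrt(-10014) = I*sqrt(10014)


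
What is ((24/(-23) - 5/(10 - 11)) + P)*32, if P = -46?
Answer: -30944/23 ≈ -1345.4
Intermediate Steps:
((24/(-23) - 5/(10 - 11)) + P)*32 = ((24/(-23) - 5/(10 - 11)) - 46)*32 = ((24*(-1/23) - 5/(-1)) - 46)*32 = ((-24/23 - 5*(-1)) - 46)*32 = ((-24/23 + 5) - 46)*32 = (91/23 - 46)*32 = -967/23*32 = -30944/23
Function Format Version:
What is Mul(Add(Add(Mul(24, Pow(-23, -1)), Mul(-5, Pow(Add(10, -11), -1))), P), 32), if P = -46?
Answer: Rational(-30944, 23) ≈ -1345.4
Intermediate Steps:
Mul(Add(Add(Mul(24, Pow(-23, -1)), Mul(-5, Pow(Add(10, -11), -1))), P), 32) = Mul(Add(Add(Mul(24, Pow(-23, -1)), Mul(-5, Pow(Add(10, -11), -1))), -46), 32) = Mul(Add(Add(Mul(24, Rational(-1, 23)), Mul(-5, Pow(-1, -1))), -46), 32) = Mul(Add(Add(Rational(-24, 23), Mul(-5, -1)), -46), 32) = Mul(Add(Add(Rational(-24, 23), 5), -46), 32) = Mul(Add(Rational(91, 23), -46), 32) = Mul(Rational(-967, 23), 32) = Rational(-30944, 23)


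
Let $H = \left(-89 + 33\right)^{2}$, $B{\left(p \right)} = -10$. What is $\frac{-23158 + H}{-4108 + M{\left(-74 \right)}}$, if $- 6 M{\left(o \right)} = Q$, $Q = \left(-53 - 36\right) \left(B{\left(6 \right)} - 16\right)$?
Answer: $\frac{60066}{13481} \approx 4.4556$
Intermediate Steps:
$H = 3136$ ($H = \left(-56\right)^{2} = 3136$)
$Q = 2314$ ($Q = \left(-53 - 36\right) \left(-10 - 16\right) = - 89 \left(-10 - 16\right) = \left(-89\right) \left(-26\right) = 2314$)
$M{\left(o \right)} = - \frac{1157}{3}$ ($M{\left(o \right)} = \left(- \frac{1}{6}\right) 2314 = - \frac{1157}{3}$)
$\frac{-23158 + H}{-4108 + M{\left(-74 \right)}} = \frac{-23158 + 3136}{-4108 - \frac{1157}{3}} = - \frac{20022}{- \frac{13481}{3}} = \left(-20022\right) \left(- \frac{3}{13481}\right) = \frac{60066}{13481}$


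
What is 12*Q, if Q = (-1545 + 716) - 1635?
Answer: -29568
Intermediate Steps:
Q = -2464 (Q = -829 - 1635 = -2464)
12*Q = 12*(-2464) = -29568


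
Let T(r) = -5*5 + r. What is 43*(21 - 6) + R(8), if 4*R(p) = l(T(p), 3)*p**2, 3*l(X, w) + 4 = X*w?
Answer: 1055/3 ≈ 351.67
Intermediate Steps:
T(r) = -25 + r
l(X, w) = -4/3 + X*w/3 (l(X, w) = -4/3 + (X*w)/3 = -4/3 + X*w/3)
R(p) = p**2*(-79/3 + p)/4 (R(p) = ((-4/3 + (1/3)*(-25 + p)*3)*p**2)/4 = ((-4/3 + (-25 + p))*p**2)/4 = ((-79/3 + p)*p**2)/4 = (p**2*(-79/3 + p))/4 = p**2*(-79/3 + p)/4)
43*(21 - 6) + R(8) = 43*(21 - 6) + (1/12)*8**2*(-79 + 3*8) = 43*15 + (1/12)*64*(-79 + 24) = 645 + (1/12)*64*(-55) = 645 - 880/3 = 1055/3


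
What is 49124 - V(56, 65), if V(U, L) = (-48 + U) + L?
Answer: 49051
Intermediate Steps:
V(U, L) = -48 + L + U
49124 - V(56, 65) = 49124 - (-48 + 65 + 56) = 49124 - 1*73 = 49124 - 73 = 49051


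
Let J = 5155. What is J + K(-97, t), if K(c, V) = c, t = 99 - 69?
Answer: 5058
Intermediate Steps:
t = 30
J + K(-97, t) = 5155 - 97 = 5058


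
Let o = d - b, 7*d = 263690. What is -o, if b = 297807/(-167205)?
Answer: -2099636719/55735 ≈ -37672.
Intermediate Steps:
d = 37670 (d = (⅐)*263690 = 37670)
b = -99269/55735 (b = 297807*(-1/167205) = -99269/55735 ≈ -1.7811)
o = 2099636719/55735 (o = 37670 - 1*(-99269/55735) = 37670 + 99269/55735 = 2099636719/55735 ≈ 37672.)
-o = -1*2099636719/55735 = -2099636719/55735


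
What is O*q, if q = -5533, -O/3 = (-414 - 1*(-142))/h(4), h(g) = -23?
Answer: 4514928/23 ≈ 1.9630e+5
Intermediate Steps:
O = -816/23 (O = -3*(-414 - 1*(-142))/(-23) = -3*(-414 + 142)*(-1)/23 = -(-816)*(-1)/23 = -3*272/23 = -816/23 ≈ -35.478)
O*q = -816/23*(-5533) = 4514928/23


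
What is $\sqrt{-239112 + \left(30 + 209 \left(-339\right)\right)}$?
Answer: $3 i \sqrt{34437} \approx 556.72 i$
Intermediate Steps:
$\sqrt{-239112 + \left(30 + 209 \left(-339\right)\right)} = \sqrt{-239112 + \left(30 - 70851\right)} = \sqrt{-239112 - 70821} = \sqrt{-309933} = 3 i \sqrt{34437}$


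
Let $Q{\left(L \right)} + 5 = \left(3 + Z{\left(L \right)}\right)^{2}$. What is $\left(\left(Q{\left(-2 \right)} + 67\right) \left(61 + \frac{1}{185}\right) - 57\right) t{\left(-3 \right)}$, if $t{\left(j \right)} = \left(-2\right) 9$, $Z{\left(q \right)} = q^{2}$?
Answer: $- \frac{604314}{5} \approx -1.2086 \cdot 10^{5}$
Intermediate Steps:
$Q{\left(L \right)} = -5 + \left(3 + L^{2}\right)^{2}$
$t{\left(j \right)} = -18$
$\left(\left(Q{\left(-2 \right)} + 67\right) \left(61 + \frac{1}{185}\right) - 57\right) t{\left(-3 \right)} = \left(\left(\left(-5 + \left(3 + \left(-2\right)^{2}\right)^{2}\right) + 67\right) \left(61 + \frac{1}{185}\right) - 57\right) \left(-18\right) = \left(\left(\left(-5 + \left(3 + 4\right)^{2}\right) + 67\right) \left(61 + \frac{1}{185}\right) - 57\right) \left(-18\right) = \left(\left(\left(-5 + 7^{2}\right) + 67\right) \frac{11286}{185} - 57\right) \left(-18\right) = \left(\left(\left(-5 + 49\right) + 67\right) \frac{11286}{185} - 57\right) \left(-18\right) = \left(\left(44 + 67\right) \frac{11286}{185} - 57\right) \left(-18\right) = \left(111 \cdot \frac{11286}{185} - 57\right) \left(-18\right) = \left(\frac{33858}{5} - 57\right) \left(-18\right) = \frac{33573}{5} \left(-18\right) = - \frac{604314}{5}$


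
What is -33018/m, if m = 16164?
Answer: -5503/2694 ≈ -2.0427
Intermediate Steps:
-33018/m = -33018/16164 = -33018*1/16164 = -5503/2694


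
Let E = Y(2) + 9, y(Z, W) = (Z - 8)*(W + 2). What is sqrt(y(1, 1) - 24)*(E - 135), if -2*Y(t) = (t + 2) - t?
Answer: -381*I*sqrt(5) ≈ -851.94*I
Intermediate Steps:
y(Z, W) = (-8 + Z)*(2 + W)
Y(t) = -1 (Y(t) = -((t + 2) - t)/2 = -((2 + t) - t)/2 = -1/2*2 = -1)
E = 8 (E = -1 + 9 = 8)
sqrt(y(1, 1) - 24)*(E - 135) = sqrt((-16 - 8*1 + 2*1 + 1*1) - 24)*(8 - 135) = sqrt((-16 - 8 + 2 + 1) - 24)*(-127) = sqrt(-21 - 24)*(-127) = sqrt(-45)*(-127) = (3*I*sqrt(5))*(-127) = -381*I*sqrt(5)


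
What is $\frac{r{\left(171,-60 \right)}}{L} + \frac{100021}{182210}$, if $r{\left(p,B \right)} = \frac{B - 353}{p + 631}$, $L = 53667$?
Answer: $\frac{1076230501721}{1960622146035} \approx 0.54892$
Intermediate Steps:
$r{\left(p,B \right)} = \frac{-353 + B}{631 + p}$
$\frac{r{\left(171,-60 \right)}}{L} + \frac{100021}{182210} = \frac{\frac{1}{631 + 171} \left(-353 - 60\right)}{53667} + \frac{100021}{182210} = \frac{1}{802} \left(-413\right) \frac{1}{53667} + 100021 \cdot \frac{1}{182210} = \frac{1}{802} \left(-413\right) \frac{1}{53667} + \frac{100021}{182210} = \left(- \frac{413}{802}\right) \frac{1}{53667} + \frac{100021}{182210} = - \frac{413}{43040934} + \frac{100021}{182210} = \frac{1076230501721}{1960622146035}$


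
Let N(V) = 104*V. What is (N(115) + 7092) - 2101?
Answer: 16951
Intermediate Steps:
(N(115) + 7092) - 2101 = (104*115 + 7092) - 2101 = (11960 + 7092) - 2101 = 19052 - 2101 = 16951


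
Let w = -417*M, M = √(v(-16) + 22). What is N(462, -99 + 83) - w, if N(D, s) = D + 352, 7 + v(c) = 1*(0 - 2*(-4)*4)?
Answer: 814 + 417*√47 ≈ 3672.8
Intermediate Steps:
v(c) = 25 (v(c) = -7 + 1*(0 - 2*(-4)*4) = -7 + 1*(0 + 8*4) = -7 + 1*(0 + 32) = -7 + 1*32 = -7 + 32 = 25)
N(D, s) = 352 + D
M = √47 (M = √(25 + 22) = √47 ≈ 6.8557)
w = -417*√47 ≈ -2858.8
N(462, -99 + 83) - w = (352 + 462) - (-417)*√47 = 814 + 417*√47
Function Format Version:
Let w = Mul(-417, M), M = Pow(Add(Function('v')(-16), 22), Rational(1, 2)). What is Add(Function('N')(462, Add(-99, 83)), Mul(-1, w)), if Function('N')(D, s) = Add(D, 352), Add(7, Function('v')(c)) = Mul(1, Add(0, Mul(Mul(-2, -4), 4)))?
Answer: Add(814, Mul(417, Pow(47, Rational(1, 2)))) ≈ 3672.8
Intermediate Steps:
Function('v')(c) = 25 (Function('v')(c) = Add(-7, Mul(1, Add(0, Mul(Mul(-2, -4), 4)))) = Add(-7, Mul(1, Add(0, Mul(8, 4)))) = Add(-7, Mul(1, Add(0, 32))) = Add(-7, Mul(1, 32)) = Add(-7, 32) = 25)
Function('N')(D, s) = Add(352, D)
M = Pow(47, Rational(1, 2)) (M = Pow(Add(25, 22), Rational(1, 2)) = Pow(47, Rational(1, 2)) ≈ 6.8557)
w = Mul(-417, Pow(47, Rational(1, 2))) ≈ -2858.8
Add(Function('N')(462, Add(-99, 83)), Mul(-1, w)) = Add(Add(352, 462), Mul(-1, Mul(-417, Pow(47, Rational(1, 2))))) = Add(814, Mul(417, Pow(47, Rational(1, 2))))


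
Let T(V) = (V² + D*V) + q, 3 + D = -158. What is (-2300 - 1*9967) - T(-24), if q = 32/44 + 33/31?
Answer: -5697698/341 ≈ -16709.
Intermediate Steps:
D = -161 (D = -3 - 158 = -161)
q = 611/341 (q = 32*(1/44) + 33*(1/31) = 8/11 + 33/31 = 611/341 ≈ 1.7918)
T(V) = 611/341 + V² - 161*V (T(V) = (V² - 161*V) + 611/341 = 611/341 + V² - 161*V)
(-2300 - 1*9967) - T(-24) = (-2300 - 1*9967) - (611/341 + (-24)² - 161*(-24)) = (-2300 - 9967) - (611/341 + 576 + 3864) = -12267 - 1*1514651/341 = -12267 - 1514651/341 = -5697698/341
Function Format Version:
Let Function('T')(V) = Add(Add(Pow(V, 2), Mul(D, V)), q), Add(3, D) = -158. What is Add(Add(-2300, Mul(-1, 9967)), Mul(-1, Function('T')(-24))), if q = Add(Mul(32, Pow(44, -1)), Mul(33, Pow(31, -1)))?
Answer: Rational(-5697698, 341) ≈ -16709.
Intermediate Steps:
D = -161 (D = Add(-3, -158) = -161)
q = Rational(611, 341) (q = Add(Mul(32, Rational(1, 44)), Mul(33, Rational(1, 31))) = Add(Rational(8, 11), Rational(33, 31)) = Rational(611, 341) ≈ 1.7918)
Function('T')(V) = Add(Rational(611, 341), Pow(V, 2), Mul(-161, V)) (Function('T')(V) = Add(Add(Pow(V, 2), Mul(-161, V)), Rational(611, 341)) = Add(Rational(611, 341), Pow(V, 2), Mul(-161, V)))
Add(Add(-2300, Mul(-1, 9967)), Mul(-1, Function('T')(-24))) = Add(Add(-2300, Mul(-1, 9967)), Mul(-1, Add(Rational(611, 341), Pow(-24, 2), Mul(-161, -24)))) = Add(Add(-2300, -9967), Mul(-1, Add(Rational(611, 341), 576, 3864))) = Add(-12267, Mul(-1, Rational(1514651, 341))) = Add(-12267, Rational(-1514651, 341)) = Rational(-5697698, 341)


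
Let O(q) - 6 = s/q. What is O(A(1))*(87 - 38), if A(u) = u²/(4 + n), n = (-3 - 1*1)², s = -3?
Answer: -2646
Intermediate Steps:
n = 16 (n = (-3 - 1)² = (-4)² = 16)
A(u) = u²/20 (A(u) = u²/(4 + 16) = u²/20)
O(q) = 6 - 3/q
O(A(1))*(87 - 38) = (6 - 3/((1/20)*1²))*(87 - 38) = (6 - 3/((1/20)*1))*49 = (6 - 3/1/20)*49 = (6 - 3*20)*49 = (6 - 60)*49 = -54*49 = -2646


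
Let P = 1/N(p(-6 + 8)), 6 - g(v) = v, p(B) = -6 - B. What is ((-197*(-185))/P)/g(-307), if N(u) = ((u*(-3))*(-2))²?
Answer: 83969280/313 ≈ 2.6827e+5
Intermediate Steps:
g(v) = 6 - v
N(u) = 36*u² (N(u) = (-3*u*(-2))² = (6*u)² = 36*u²)
P = 1/2304 (P = 1/(36*(-6 - (-6 + 8))²) = 1/(36*(-6 - 1*2)²) = 1/(36*(-6 - 2)²) = 1/(36*(-8)²) = 1/(36*64) = 1/2304 ≈ 0.00043403)
((-197*(-185))/P)/g(-307) = ((-197*(-185))/(1/2304))/(6 - 1*(-307)) = (36445*2304)/(6 + 307) = 83969280/313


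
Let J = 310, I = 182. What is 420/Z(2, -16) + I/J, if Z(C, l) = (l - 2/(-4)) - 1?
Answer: -42399/1705 ≈ -24.867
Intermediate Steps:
Z(C, l) = -½ + l (Z(C, l) = (l - 2*(-¼)) - 1 = (l + ½) - 1 = (½ + l) - 1 = -½ + l)
420/Z(2, -16) + I/J = 420/(-½ - 16) + 182/310 = 420/(-33/2) + 182*(1/310) = 420*(-2/33) + 91/155 = -280/11 + 91/155 = -42399/1705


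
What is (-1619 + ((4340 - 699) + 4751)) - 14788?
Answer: -8015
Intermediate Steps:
(-1619 + ((4340 - 699) + 4751)) - 14788 = (-1619 + (3641 + 4751)) - 14788 = (-1619 + 8392) - 14788 = 6773 - 14788 = -8015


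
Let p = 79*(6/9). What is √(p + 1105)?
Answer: √10419/3 ≈ 34.024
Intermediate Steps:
p = 158/3 (p = 79*(6*(⅑)) = 79*(⅔) = 158/3 ≈ 52.667)
√(p + 1105) = √(158/3 + 1105) = √(3473/3) = √10419/3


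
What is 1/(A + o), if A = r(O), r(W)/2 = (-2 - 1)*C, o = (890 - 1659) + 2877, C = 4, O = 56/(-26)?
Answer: 1/2084 ≈ 0.00047985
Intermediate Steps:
O = -28/13 (O = 56*(-1/26) = -28/13 ≈ -2.1538)
o = 2108 (o = -769 + 2877 = 2108)
r(W) = -24 (r(W) = 2*((-2 - 1)*4) = 2*(-3*4) = 2*(-12) = -24)
A = -24
1/(A + o) = 1/(-24 + 2108) = 1/2084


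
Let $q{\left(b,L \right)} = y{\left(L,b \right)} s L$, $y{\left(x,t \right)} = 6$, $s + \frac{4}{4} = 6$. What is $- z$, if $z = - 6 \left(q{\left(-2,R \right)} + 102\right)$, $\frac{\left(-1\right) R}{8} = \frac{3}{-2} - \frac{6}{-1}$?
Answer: $-5868$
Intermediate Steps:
$s = 5$ ($s = -1 + 6 = 5$)
$R = -36$ ($R = - 8 \left(\frac{3}{-2} - \frac{6}{-1}\right) = - 8 \left(3 \left(- \frac{1}{2}\right) - -6\right) = - 8 \left(- \frac{3}{2} + 6\right) = \left(-8\right) \frac{9}{2} = -36$)
$q{\left(b,L \right)} = 30 L$ ($q{\left(b,L \right)} = 6 \cdot 5 L = 30 L$)
$z = 5868$ ($z = - 6 \left(30 \left(-36\right) + 102\right) = - 6 \left(-1080 + 102\right) = \left(-6\right) \left(-978\right) = 5868$)
$- z = \left(-1\right) 5868 = -5868$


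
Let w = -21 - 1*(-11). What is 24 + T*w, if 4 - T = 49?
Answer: 474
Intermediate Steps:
T = -45 (T = 4 - 1*49 = 4 - 49 = -45)
w = -10 (w = -21 + 11 = -10)
24 + T*w = 24 - 45*(-10) = 24 + 450 = 474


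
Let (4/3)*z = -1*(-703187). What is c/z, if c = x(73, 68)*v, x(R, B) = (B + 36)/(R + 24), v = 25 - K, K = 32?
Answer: -2912/204627417 ≈ -1.4231e-5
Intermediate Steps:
v = -7 (v = 25 - 1*32 = 25 - 32 = -7)
x(R, B) = (36 + B)/(24 + R)
z = 2109561/4 (z = 3*(-1*(-703187))/4 = (¾)*703187 = 2109561/4 ≈ 5.2739e+5)
c = -728/97 (c = ((36 + 68)/(24 + 73))*(-7) = (104/97)*(-7) = -728/97 ≈ -7.5052)
c/z = -728/(97*2109561/4) = -728/97*4/2109561 = -2912/204627417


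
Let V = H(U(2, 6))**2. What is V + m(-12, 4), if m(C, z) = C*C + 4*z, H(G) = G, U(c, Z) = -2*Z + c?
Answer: 260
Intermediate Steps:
U(c, Z) = c - 2*Z
m(C, z) = C**2 + 4*z
V = 100 (V = (2 - 2*6)**2 = (2 - 12)**2 = (-10)**2 = 100)
V + m(-12, 4) = 100 + ((-12)**2 + 4*4) = 100 + (144 + 16) = 100 + 160 = 260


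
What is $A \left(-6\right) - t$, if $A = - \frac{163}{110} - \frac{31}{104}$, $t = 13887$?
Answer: $- \frac{39686277}{2860} \approx -13876.0$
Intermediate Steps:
$A = - \frac{10181}{5720}$ ($A = \left(-163\right) \frac{1}{110} - \frac{31}{104} = - \frac{163}{110} - \frac{31}{104} = - \frac{10181}{5720} \approx -1.7799$)
$A \left(-6\right) - t = \left(- \frac{10181}{5720}\right) \left(-6\right) - 13887 = \frac{30543}{2860} - 13887 = - \frac{39686277}{2860}$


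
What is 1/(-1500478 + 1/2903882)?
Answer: -2903882/4357211055595 ≈ -6.6645e-7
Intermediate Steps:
1/(-1500478 + 1/2903882) = 1/(-4357211055595/2903882) = -2903882/4357211055595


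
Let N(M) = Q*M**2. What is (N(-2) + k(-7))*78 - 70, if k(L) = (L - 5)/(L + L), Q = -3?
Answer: -6574/7 ≈ -939.14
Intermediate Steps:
N(M) = -3*M**2
k(L) = (-5 + L)/(2*L) (k(L) = (-5 + L)/((2*L)) = (-5 + L)*(1/(2*L)) = (-5 + L)/(2*L))
(N(-2) + k(-7))*78 - 70 = (-3*(-2)**2 + (1/2)*(-5 - 7)/(-7))*78 - 70 = (-3*4 + (1/2)*(-1/7)*(-12))*78 - 70 = (-12 + 6/7)*78 - 70 = -78/7*78 - 70 = -6084/7 - 70 = -6574/7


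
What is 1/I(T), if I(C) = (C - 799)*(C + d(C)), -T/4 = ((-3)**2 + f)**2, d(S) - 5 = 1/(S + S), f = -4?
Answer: 200/17081899 ≈ 1.1708e-5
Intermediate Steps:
d(S) = 5 + 1/(2*S) (d(S) = 5 + 1/(S + S) = 5 + 1/(2*S))
T = -100 (T = -4*((-3)**2 - 4)**2 = -4*(9 - 4)**2 = -4*5**2 = -4*25 = -100)
I(C) = (-799 + C)*(5 + C + 1/(2*C)) (I(C) = (C - 799)*(C + (5 + 1/(2*C))) = (-799 + C)*(5 + C + 1/(2*C)))
1/I(T) = 1/(-7989/2 + (-100)**2 - 794*(-100) - 799/2/(-100)) = 1/(-7989/2 + 10000 + 79400 - 799/2*(-1/100)) = 1/(-7989/2 + 10000 + 79400 + 799/200) = 1/(17081899/200) = 200/17081899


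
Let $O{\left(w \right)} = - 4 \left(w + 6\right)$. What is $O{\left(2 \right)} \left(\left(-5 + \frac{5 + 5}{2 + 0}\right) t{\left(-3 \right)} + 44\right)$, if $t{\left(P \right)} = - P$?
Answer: $-1408$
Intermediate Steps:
$O{\left(w \right)} = -24 - 4 w$ ($O{\left(w \right)} = - 4 \left(6 + w\right) = -24 - 4 w$)
$O{\left(2 \right)} \left(\left(-5 + \frac{5 + 5}{2 + 0}\right) t{\left(-3 \right)} + 44\right) = \left(-24 - 8\right) \left(\left(-5 + \frac{5 + 5}{2 + 0}\right) \left(\left(-1\right) \left(-3\right)\right) + 44\right) = \left(-24 - 8\right) \left(\left(-5 + \frac{10}{2}\right) 3 + 44\right) = - 32 \left(\left(-5 + 10 \cdot \frac{1}{2}\right) 3 + 44\right) = - 32 \left(\left(-5 + 5\right) 3 + 44\right) = - 32 \left(0 \cdot 3 + 44\right) = - 32 \left(0 + 44\right) = \left(-32\right) 44 = -1408$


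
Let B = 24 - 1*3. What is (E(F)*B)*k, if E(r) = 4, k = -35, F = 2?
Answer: -2940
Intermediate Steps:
B = 21 (B = 24 - 3 = 21)
(E(F)*B)*k = (4*21)*(-35) = 84*(-35) = -2940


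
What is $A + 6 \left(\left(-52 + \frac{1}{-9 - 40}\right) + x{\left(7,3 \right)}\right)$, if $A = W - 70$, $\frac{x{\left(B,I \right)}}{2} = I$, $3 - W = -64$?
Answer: $- \frac{13677}{49} \approx -279.12$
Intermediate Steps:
$W = 67$ ($W = 3 - -64 = 3 + 64 = 67$)
$x{\left(B,I \right)} = 2 I$
$A = -3$ ($A = 67 - 70 = -3$)
$A + 6 \left(\left(-52 + \frac{1}{-9 - 40}\right) + x{\left(7,3 \right)}\right) = -3 + 6 \left(\left(-52 + \frac{1}{-9 - 40}\right) + 2 \cdot 3\right) = -3 + 6 \left(\left(-52 + \frac{1}{-49}\right) + 6\right) = -3 + 6 \left(\left(-52 - \frac{1}{49}\right) + 6\right) = -3 + 6 \left(- \frac{2549}{49} + 6\right) = -3 + 6 \left(- \frac{2255}{49}\right) = -3 - \frac{13530}{49} = - \frac{13677}{49}$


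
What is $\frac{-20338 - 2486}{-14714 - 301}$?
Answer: $\frac{7608}{5005} \approx 1.5201$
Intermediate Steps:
$\frac{-20338 - 2486}{-14714 - 301} = - \frac{22824}{-15015} = \left(-22824\right) \left(- \frac{1}{15015}\right) = \frac{7608}{5005}$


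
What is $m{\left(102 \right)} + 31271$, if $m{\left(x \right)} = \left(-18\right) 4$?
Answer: $31199$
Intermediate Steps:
$m{\left(x \right)} = -72$
$m{\left(102 \right)} + 31271 = -72 + 31271 = 31199$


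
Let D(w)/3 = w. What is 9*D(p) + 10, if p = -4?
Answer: -98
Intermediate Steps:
D(w) = 3*w
9*D(p) + 10 = 9*(3*(-4)) + 10 = 9*(-12) + 10 = -108 + 10 = -98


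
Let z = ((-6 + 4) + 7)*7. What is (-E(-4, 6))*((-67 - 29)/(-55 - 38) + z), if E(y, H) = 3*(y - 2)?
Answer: 20106/31 ≈ 648.58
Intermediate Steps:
E(y, H) = -6 + 3*y (E(y, H) = 3*(-2 + y) = -6 + 3*y)
z = 35 (z = (-2 + 7)*7 = 5*7 = 35)
(-E(-4, 6))*((-67 - 29)/(-55 - 38) + z) = (-(-6 + 3*(-4)))*((-67 - 29)/(-55 - 38) + 35) = (-(-6 - 12))*(-96/(-93) + 35) = (-1*(-18))*(-96*(-1/93) + 35) = 18*(32/31 + 35) = 18*(1117/31) = 20106/31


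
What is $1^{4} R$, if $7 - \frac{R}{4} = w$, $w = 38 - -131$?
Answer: $-648$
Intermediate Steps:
$w = 169$ ($w = 38 + 131 = 169$)
$R = -648$ ($R = 28 - 676 = -648$)
$1^{4} R = 1^{4} \left(-648\right) = 1 \left(-648\right) = -648$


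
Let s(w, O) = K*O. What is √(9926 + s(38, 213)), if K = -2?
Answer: 10*√95 ≈ 97.468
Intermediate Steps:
s(w, O) = -2*O
√(9926 + s(38, 213)) = √(9926 - 2*213) = √(9926 - 426) = √9500 = 10*√95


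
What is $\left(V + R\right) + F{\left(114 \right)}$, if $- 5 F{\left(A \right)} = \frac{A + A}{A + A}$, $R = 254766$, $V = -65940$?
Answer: $\frac{944129}{5} \approx 1.8883 \cdot 10^{5}$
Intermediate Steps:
$F{\left(A \right)} = - \frac{1}{5}$ ($F{\left(A \right)} = - \frac{\left(A + A\right) \frac{1}{A + A}}{5} = - \frac{2 A \frac{1}{2 A}}{5} = \left(- \frac{1}{5}\right) 1 = - \frac{1}{5}$)
$\left(V + R\right) + F{\left(114 \right)} = \left(-65940 + 254766\right) - \frac{1}{5} = 188826 - \frac{1}{5} = \frac{944129}{5}$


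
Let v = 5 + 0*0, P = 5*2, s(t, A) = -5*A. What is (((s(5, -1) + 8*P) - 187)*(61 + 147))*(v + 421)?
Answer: -9038016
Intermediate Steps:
P = 10
v = 5 (v = 5 + 0 = 5)
(((s(5, -1) + 8*P) - 187)*(61 + 147))*(v + 421) = (((-5*(-1) + 8*10) - 187)*(61 + 147))*(5 + 421) = (((5 + 80) - 187)*208)*426 = ((85 - 187)*208)*426 = -102*208*426 = -21216*426 = -9038016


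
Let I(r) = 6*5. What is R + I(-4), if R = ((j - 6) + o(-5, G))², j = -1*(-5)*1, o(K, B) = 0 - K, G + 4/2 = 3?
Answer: 46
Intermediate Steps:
G = 1 (G = -2 + 3 = 1)
o(K, B) = -K
j = 5 (j = 5*1 = 5)
I(r) = 30
R = 16 (R = ((5 - 6) - 1*(-5))² = (-1 + 5)² = 4² = 16)
R + I(-4) = 16 + 30 = 46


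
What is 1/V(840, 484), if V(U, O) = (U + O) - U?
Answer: 1/484 ≈ 0.0020661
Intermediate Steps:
V(U, O) = O (V(U, O) = (O + U) - U = O)
1/V(840, 484) = 1/484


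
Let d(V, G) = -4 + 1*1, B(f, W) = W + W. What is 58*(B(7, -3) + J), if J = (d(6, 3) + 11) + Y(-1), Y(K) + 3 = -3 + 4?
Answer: 0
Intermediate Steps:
B(f, W) = 2*W
Y(K) = -2 (Y(K) = -3 + (-3 + 4) = -3 + 1 = -2)
d(V, G) = -3 (d(V, G) = -4 + 1 = -3)
J = 6 (J = (-3 + 11) - 2 = 8 - 2 = 6)
58*(B(7, -3) + J) = 58*(2*(-3) + 6) = 58*(-6 + 6) = 58*0 = 0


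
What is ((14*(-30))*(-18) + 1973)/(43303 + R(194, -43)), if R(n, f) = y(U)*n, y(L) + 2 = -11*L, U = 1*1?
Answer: 9533/40781 ≈ 0.23376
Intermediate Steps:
U = 1
y(L) = -2 - 11*L
R(n, f) = -13*n (R(n, f) = (-2 - 11*1)*n = (-2 - 11)*n = -13*n)
((14*(-30))*(-18) + 1973)/(43303 + R(194, -43)) = ((14*(-30))*(-18) + 1973)/(43303 - 13*194) = (-420*(-18) + 1973)/(43303 - 2522) = (7560 + 1973)/40781 = 9533*(1/40781) = 9533/40781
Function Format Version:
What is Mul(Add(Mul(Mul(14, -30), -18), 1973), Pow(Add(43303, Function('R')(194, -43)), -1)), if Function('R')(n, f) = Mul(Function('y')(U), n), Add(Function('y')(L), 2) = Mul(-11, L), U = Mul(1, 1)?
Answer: Rational(9533, 40781) ≈ 0.23376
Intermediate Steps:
U = 1
Function('y')(L) = Add(-2, Mul(-11, L))
Function('R')(n, f) = Mul(-13, n) (Function('R')(n, f) = Mul(Add(-2, Mul(-11, 1)), n) = Mul(Add(-2, -11), n) = Mul(-13, n))
Mul(Add(Mul(Mul(14, -30), -18), 1973), Pow(Add(43303, Function('R')(194, -43)), -1)) = Mul(Add(Mul(Mul(14, -30), -18), 1973), Pow(Add(43303, Mul(-13, 194)), -1)) = Mul(Add(Mul(-420, -18), 1973), Pow(Add(43303, -2522), -1)) = Mul(Add(7560, 1973), Pow(40781, -1)) = Mul(9533, Rational(1, 40781)) = Rational(9533, 40781)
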